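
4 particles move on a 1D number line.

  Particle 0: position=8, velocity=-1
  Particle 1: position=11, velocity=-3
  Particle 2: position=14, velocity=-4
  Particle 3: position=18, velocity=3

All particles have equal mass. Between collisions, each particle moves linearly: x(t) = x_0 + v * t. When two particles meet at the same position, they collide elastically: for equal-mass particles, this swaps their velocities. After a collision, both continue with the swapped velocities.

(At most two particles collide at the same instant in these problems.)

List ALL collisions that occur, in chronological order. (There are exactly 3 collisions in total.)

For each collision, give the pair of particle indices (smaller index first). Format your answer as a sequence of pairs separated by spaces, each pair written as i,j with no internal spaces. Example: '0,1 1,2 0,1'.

Answer: 0,1 1,2 0,1

Derivation:
Collision at t=3/2: particles 0 and 1 swap velocities; positions: p0=13/2 p1=13/2 p2=8 p3=45/2; velocities now: v0=-3 v1=-1 v2=-4 v3=3
Collision at t=2: particles 1 and 2 swap velocities; positions: p0=5 p1=6 p2=6 p3=24; velocities now: v0=-3 v1=-4 v2=-1 v3=3
Collision at t=3: particles 0 and 1 swap velocities; positions: p0=2 p1=2 p2=5 p3=27; velocities now: v0=-4 v1=-3 v2=-1 v3=3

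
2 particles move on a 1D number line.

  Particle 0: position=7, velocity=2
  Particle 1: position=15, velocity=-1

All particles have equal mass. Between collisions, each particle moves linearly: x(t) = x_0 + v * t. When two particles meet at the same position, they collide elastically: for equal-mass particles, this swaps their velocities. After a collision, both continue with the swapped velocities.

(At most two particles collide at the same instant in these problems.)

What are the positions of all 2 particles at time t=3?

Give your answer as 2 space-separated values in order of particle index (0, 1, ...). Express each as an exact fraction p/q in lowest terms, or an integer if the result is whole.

Answer: 12 13

Derivation:
Collision at t=8/3: particles 0 and 1 swap velocities; positions: p0=37/3 p1=37/3; velocities now: v0=-1 v1=2
Advance to t=3 (no further collisions before then); velocities: v0=-1 v1=2; positions = 12 13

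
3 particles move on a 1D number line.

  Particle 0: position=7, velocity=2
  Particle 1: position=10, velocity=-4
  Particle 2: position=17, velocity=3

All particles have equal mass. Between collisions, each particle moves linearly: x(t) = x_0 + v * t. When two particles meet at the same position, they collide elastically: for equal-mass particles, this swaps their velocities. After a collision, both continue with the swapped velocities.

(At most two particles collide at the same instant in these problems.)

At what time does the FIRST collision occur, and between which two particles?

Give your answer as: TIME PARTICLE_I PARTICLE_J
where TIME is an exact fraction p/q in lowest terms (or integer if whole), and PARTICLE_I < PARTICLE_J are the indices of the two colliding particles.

Answer: 1/2 0 1

Derivation:
Pair (0,1): pos 7,10 vel 2,-4 -> gap=3, closing at 6/unit, collide at t=1/2
Pair (1,2): pos 10,17 vel -4,3 -> not approaching (rel speed -7 <= 0)
Earliest collision: t=1/2 between 0 and 1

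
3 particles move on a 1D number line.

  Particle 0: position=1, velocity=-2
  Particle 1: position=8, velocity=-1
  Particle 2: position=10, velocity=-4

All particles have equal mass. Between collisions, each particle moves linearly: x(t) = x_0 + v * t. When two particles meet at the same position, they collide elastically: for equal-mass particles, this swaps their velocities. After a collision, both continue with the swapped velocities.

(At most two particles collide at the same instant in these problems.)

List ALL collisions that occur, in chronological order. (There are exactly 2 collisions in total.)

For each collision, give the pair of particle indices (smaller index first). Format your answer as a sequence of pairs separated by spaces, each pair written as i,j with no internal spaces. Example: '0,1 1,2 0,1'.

Answer: 1,2 0,1

Derivation:
Collision at t=2/3: particles 1 and 2 swap velocities; positions: p0=-1/3 p1=22/3 p2=22/3; velocities now: v0=-2 v1=-4 v2=-1
Collision at t=9/2: particles 0 and 1 swap velocities; positions: p0=-8 p1=-8 p2=7/2; velocities now: v0=-4 v1=-2 v2=-1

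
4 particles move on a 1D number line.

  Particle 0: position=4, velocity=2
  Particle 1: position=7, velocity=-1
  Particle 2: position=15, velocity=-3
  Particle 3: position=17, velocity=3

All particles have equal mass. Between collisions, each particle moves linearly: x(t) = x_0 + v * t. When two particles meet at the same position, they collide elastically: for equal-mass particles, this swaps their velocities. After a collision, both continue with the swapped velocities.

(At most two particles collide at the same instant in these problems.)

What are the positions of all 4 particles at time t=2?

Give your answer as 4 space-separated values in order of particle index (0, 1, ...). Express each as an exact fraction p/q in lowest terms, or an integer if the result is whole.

Collision at t=1: particles 0 and 1 swap velocities; positions: p0=6 p1=6 p2=12 p3=20; velocities now: v0=-1 v1=2 v2=-3 v3=3
Advance to t=2 (no further collisions before then); velocities: v0=-1 v1=2 v2=-3 v3=3; positions = 5 8 9 23

Answer: 5 8 9 23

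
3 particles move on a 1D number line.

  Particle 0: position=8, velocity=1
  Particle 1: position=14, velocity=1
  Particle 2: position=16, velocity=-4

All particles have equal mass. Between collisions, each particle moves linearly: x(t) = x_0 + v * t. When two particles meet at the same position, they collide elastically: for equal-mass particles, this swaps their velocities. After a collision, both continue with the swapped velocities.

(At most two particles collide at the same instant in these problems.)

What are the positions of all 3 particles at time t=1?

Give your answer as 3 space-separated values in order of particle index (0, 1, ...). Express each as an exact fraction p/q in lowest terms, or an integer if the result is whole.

Answer: 9 12 15

Derivation:
Collision at t=2/5: particles 1 and 2 swap velocities; positions: p0=42/5 p1=72/5 p2=72/5; velocities now: v0=1 v1=-4 v2=1
Advance to t=1 (no further collisions before then); velocities: v0=1 v1=-4 v2=1; positions = 9 12 15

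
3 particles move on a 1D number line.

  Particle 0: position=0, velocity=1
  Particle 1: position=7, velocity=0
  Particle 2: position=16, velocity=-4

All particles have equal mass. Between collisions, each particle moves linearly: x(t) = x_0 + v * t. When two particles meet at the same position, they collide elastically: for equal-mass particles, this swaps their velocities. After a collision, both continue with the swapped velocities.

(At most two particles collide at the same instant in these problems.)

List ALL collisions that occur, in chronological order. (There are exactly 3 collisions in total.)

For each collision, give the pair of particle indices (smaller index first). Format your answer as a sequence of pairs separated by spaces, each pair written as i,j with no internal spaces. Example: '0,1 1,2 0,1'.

Collision at t=9/4: particles 1 and 2 swap velocities; positions: p0=9/4 p1=7 p2=7; velocities now: v0=1 v1=-4 v2=0
Collision at t=16/5: particles 0 and 1 swap velocities; positions: p0=16/5 p1=16/5 p2=7; velocities now: v0=-4 v1=1 v2=0
Collision at t=7: particles 1 and 2 swap velocities; positions: p0=-12 p1=7 p2=7; velocities now: v0=-4 v1=0 v2=1

Answer: 1,2 0,1 1,2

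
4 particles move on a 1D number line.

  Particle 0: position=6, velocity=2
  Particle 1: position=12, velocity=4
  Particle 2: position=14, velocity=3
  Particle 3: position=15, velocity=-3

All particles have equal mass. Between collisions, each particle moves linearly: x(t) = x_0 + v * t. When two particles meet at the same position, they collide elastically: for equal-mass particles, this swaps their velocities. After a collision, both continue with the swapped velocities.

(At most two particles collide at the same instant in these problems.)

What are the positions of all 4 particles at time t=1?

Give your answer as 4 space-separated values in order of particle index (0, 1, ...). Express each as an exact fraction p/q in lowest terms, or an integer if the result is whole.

Answer: 8 12 16 17

Derivation:
Collision at t=1/6: particles 2 and 3 swap velocities; positions: p0=19/3 p1=38/3 p2=29/2 p3=29/2; velocities now: v0=2 v1=4 v2=-3 v3=3
Collision at t=3/7: particles 1 and 2 swap velocities; positions: p0=48/7 p1=96/7 p2=96/7 p3=107/7; velocities now: v0=2 v1=-3 v2=4 v3=3
Advance to t=1 (no further collisions before then); velocities: v0=2 v1=-3 v2=4 v3=3; positions = 8 12 16 17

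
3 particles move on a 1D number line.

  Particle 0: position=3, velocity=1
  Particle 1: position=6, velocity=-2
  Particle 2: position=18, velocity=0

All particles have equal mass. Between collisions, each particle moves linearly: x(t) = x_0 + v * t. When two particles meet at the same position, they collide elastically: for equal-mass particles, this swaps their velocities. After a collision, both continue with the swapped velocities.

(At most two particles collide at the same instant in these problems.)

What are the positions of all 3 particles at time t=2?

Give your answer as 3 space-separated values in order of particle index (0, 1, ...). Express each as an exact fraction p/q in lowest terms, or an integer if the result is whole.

Answer: 2 5 18

Derivation:
Collision at t=1: particles 0 and 1 swap velocities; positions: p0=4 p1=4 p2=18; velocities now: v0=-2 v1=1 v2=0
Advance to t=2 (no further collisions before then); velocities: v0=-2 v1=1 v2=0; positions = 2 5 18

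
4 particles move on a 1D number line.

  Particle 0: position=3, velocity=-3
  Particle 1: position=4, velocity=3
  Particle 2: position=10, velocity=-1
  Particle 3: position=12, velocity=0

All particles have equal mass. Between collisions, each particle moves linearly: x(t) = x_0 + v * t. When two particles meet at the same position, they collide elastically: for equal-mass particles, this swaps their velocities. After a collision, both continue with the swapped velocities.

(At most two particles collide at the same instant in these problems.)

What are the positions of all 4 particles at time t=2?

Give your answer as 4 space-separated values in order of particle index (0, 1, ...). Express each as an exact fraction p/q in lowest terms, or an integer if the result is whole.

Collision at t=3/2: particles 1 and 2 swap velocities; positions: p0=-3/2 p1=17/2 p2=17/2 p3=12; velocities now: v0=-3 v1=-1 v2=3 v3=0
Advance to t=2 (no further collisions before then); velocities: v0=-3 v1=-1 v2=3 v3=0; positions = -3 8 10 12

Answer: -3 8 10 12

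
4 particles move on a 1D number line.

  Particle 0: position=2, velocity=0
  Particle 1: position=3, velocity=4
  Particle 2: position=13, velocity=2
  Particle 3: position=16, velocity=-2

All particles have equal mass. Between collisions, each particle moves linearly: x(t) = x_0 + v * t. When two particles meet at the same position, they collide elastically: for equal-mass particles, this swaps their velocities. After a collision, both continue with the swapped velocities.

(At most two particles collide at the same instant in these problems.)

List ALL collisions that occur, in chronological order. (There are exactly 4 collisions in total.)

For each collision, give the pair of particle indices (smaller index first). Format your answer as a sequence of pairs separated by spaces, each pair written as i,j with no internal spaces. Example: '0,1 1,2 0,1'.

Answer: 2,3 1,2 2,3 0,1

Derivation:
Collision at t=3/4: particles 2 and 3 swap velocities; positions: p0=2 p1=6 p2=29/2 p3=29/2; velocities now: v0=0 v1=4 v2=-2 v3=2
Collision at t=13/6: particles 1 and 2 swap velocities; positions: p0=2 p1=35/3 p2=35/3 p3=52/3; velocities now: v0=0 v1=-2 v2=4 v3=2
Collision at t=5: particles 2 and 3 swap velocities; positions: p0=2 p1=6 p2=23 p3=23; velocities now: v0=0 v1=-2 v2=2 v3=4
Collision at t=7: particles 0 and 1 swap velocities; positions: p0=2 p1=2 p2=27 p3=31; velocities now: v0=-2 v1=0 v2=2 v3=4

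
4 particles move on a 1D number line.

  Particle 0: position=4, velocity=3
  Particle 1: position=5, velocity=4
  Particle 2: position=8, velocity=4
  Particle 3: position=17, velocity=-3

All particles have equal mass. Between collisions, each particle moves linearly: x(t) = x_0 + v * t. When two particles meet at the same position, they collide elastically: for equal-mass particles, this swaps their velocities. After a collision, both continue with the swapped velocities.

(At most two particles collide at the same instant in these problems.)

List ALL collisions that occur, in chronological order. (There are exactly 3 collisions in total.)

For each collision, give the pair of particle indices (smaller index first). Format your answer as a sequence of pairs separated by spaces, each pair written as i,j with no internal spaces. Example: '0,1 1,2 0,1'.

Answer: 2,3 1,2 0,1

Derivation:
Collision at t=9/7: particles 2 and 3 swap velocities; positions: p0=55/7 p1=71/7 p2=92/7 p3=92/7; velocities now: v0=3 v1=4 v2=-3 v3=4
Collision at t=12/7: particles 1 and 2 swap velocities; positions: p0=64/7 p1=83/7 p2=83/7 p3=104/7; velocities now: v0=3 v1=-3 v2=4 v3=4
Collision at t=13/6: particles 0 and 1 swap velocities; positions: p0=21/2 p1=21/2 p2=41/3 p3=50/3; velocities now: v0=-3 v1=3 v2=4 v3=4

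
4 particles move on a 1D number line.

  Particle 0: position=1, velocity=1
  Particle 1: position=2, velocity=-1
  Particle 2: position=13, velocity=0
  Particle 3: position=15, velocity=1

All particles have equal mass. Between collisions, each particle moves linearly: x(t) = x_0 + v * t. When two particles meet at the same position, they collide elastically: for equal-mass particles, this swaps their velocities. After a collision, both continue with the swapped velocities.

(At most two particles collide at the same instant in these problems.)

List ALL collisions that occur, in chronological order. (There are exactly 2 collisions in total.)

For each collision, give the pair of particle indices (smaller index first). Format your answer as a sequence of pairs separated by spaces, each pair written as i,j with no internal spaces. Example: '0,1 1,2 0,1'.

Collision at t=1/2: particles 0 and 1 swap velocities; positions: p0=3/2 p1=3/2 p2=13 p3=31/2; velocities now: v0=-1 v1=1 v2=0 v3=1
Collision at t=12: particles 1 and 2 swap velocities; positions: p0=-10 p1=13 p2=13 p3=27; velocities now: v0=-1 v1=0 v2=1 v3=1

Answer: 0,1 1,2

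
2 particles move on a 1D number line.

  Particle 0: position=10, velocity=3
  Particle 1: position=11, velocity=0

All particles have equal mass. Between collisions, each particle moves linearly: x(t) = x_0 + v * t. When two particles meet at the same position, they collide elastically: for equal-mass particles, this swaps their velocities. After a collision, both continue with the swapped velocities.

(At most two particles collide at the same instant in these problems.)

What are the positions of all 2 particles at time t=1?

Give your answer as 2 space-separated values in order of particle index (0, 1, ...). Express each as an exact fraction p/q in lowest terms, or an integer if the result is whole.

Answer: 11 13

Derivation:
Collision at t=1/3: particles 0 and 1 swap velocities; positions: p0=11 p1=11; velocities now: v0=0 v1=3
Advance to t=1 (no further collisions before then); velocities: v0=0 v1=3; positions = 11 13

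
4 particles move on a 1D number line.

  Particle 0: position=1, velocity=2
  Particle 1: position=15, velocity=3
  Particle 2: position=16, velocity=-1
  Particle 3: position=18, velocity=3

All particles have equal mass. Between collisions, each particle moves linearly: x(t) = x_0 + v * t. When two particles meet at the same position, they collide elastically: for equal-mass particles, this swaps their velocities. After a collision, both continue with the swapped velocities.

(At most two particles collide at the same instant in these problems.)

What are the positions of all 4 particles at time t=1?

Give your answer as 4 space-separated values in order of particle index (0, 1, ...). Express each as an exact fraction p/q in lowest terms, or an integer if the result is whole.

Collision at t=1/4: particles 1 and 2 swap velocities; positions: p0=3/2 p1=63/4 p2=63/4 p3=75/4; velocities now: v0=2 v1=-1 v2=3 v3=3
Advance to t=1 (no further collisions before then); velocities: v0=2 v1=-1 v2=3 v3=3; positions = 3 15 18 21

Answer: 3 15 18 21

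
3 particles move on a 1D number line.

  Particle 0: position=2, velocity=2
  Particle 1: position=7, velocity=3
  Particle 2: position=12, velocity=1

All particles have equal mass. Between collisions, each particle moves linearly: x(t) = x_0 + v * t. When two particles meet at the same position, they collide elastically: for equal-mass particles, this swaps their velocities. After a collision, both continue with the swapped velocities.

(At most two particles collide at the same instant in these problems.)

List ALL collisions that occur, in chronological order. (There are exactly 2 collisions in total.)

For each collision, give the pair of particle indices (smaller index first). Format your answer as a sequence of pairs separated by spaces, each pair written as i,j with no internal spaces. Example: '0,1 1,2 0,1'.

Answer: 1,2 0,1

Derivation:
Collision at t=5/2: particles 1 and 2 swap velocities; positions: p0=7 p1=29/2 p2=29/2; velocities now: v0=2 v1=1 v2=3
Collision at t=10: particles 0 and 1 swap velocities; positions: p0=22 p1=22 p2=37; velocities now: v0=1 v1=2 v2=3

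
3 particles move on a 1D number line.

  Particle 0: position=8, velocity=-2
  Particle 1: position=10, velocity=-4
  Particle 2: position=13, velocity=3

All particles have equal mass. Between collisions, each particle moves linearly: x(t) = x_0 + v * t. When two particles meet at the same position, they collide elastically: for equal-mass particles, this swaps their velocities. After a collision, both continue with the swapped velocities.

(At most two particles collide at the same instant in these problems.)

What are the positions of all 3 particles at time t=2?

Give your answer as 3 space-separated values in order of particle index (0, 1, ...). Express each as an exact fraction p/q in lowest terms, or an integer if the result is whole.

Answer: 2 4 19

Derivation:
Collision at t=1: particles 0 and 1 swap velocities; positions: p0=6 p1=6 p2=16; velocities now: v0=-4 v1=-2 v2=3
Advance to t=2 (no further collisions before then); velocities: v0=-4 v1=-2 v2=3; positions = 2 4 19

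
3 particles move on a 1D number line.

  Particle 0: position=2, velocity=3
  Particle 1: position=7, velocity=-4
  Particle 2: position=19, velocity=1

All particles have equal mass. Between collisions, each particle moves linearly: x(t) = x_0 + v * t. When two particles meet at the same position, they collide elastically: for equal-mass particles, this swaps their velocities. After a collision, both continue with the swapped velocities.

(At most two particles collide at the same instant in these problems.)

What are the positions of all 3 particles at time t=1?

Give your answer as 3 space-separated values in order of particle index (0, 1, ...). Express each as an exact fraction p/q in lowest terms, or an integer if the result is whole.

Answer: 3 5 20

Derivation:
Collision at t=5/7: particles 0 and 1 swap velocities; positions: p0=29/7 p1=29/7 p2=138/7; velocities now: v0=-4 v1=3 v2=1
Advance to t=1 (no further collisions before then); velocities: v0=-4 v1=3 v2=1; positions = 3 5 20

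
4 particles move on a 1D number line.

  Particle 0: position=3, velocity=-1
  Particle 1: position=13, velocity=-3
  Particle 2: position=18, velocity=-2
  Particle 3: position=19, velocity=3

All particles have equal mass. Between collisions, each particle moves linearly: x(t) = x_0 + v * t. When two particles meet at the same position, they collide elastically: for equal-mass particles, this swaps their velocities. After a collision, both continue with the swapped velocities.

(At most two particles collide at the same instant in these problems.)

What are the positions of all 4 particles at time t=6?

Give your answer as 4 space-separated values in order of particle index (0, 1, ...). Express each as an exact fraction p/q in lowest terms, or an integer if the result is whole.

Collision at t=5: particles 0 and 1 swap velocities; positions: p0=-2 p1=-2 p2=8 p3=34; velocities now: v0=-3 v1=-1 v2=-2 v3=3
Advance to t=6 (no further collisions before then); velocities: v0=-3 v1=-1 v2=-2 v3=3; positions = -5 -3 6 37

Answer: -5 -3 6 37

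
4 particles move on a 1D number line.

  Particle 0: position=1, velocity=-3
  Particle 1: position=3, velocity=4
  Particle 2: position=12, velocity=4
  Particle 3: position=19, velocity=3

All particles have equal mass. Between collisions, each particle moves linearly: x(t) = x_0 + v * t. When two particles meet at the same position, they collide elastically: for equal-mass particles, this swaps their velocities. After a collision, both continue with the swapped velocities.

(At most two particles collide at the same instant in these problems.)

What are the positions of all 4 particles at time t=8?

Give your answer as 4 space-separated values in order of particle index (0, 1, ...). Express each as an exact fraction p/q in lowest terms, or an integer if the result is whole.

Collision at t=7: particles 2 and 3 swap velocities; positions: p0=-20 p1=31 p2=40 p3=40; velocities now: v0=-3 v1=4 v2=3 v3=4
Advance to t=8 (no further collisions before then); velocities: v0=-3 v1=4 v2=3 v3=4; positions = -23 35 43 44

Answer: -23 35 43 44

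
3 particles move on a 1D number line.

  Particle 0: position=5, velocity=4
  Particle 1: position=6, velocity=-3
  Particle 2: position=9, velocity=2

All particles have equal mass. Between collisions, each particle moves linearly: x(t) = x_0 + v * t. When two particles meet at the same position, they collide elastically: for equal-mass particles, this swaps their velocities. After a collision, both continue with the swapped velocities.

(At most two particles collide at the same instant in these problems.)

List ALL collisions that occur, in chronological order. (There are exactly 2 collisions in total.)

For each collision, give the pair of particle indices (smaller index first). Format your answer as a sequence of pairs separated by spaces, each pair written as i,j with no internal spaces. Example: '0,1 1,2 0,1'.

Answer: 0,1 1,2

Derivation:
Collision at t=1/7: particles 0 and 1 swap velocities; positions: p0=39/7 p1=39/7 p2=65/7; velocities now: v0=-3 v1=4 v2=2
Collision at t=2: particles 1 and 2 swap velocities; positions: p0=0 p1=13 p2=13; velocities now: v0=-3 v1=2 v2=4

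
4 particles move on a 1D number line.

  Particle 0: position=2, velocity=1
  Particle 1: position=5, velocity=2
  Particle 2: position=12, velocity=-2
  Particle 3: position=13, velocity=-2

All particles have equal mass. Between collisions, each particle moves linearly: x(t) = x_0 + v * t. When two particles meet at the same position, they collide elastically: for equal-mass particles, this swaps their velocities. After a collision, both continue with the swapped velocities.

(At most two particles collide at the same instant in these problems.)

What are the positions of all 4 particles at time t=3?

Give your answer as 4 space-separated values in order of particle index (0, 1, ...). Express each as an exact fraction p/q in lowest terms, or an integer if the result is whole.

Answer: 5 6 7 11

Derivation:
Collision at t=7/4: particles 1 and 2 swap velocities; positions: p0=15/4 p1=17/2 p2=17/2 p3=19/2; velocities now: v0=1 v1=-2 v2=2 v3=-2
Collision at t=2: particles 2 and 3 swap velocities; positions: p0=4 p1=8 p2=9 p3=9; velocities now: v0=1 v1=-2 v2=-2 v3=2
Advance to t=3 (no further collisions before then); velocities: v0=1 v1=-2 v2=-2 v3=2; positions = 5 6 7 11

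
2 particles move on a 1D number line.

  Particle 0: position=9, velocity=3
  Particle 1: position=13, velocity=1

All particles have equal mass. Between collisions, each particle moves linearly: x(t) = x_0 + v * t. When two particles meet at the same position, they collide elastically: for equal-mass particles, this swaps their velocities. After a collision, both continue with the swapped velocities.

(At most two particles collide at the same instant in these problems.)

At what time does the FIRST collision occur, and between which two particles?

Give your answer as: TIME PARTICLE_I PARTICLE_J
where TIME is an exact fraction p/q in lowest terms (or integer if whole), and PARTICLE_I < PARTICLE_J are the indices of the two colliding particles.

Pair (0,1): pos 9,13 vel 3,1 -> gap=4, closing at 2/unit, collide at t=2
Earliest collision: t=2 between 0 and 1

Answer: 2 0 1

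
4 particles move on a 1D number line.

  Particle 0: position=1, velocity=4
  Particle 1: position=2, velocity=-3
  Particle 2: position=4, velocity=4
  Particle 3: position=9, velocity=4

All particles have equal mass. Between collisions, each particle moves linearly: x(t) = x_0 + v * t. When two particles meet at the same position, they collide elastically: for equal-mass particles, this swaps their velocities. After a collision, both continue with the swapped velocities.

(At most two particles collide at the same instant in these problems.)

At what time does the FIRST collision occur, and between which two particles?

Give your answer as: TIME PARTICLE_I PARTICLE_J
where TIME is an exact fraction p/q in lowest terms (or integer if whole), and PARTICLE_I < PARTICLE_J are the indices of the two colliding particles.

Pair (0,1): pos 1,2 vel 4,-3 -> gap=1, closing at 7/unit, collide at t=1/7
Pair (1,2): pos 2,4 vel -3,4 -> not approaching (rel speed -7 <= 0)
Pair (2,3): pos 4,9 vel 4,4 -> not approaching (rel speed 0 <= 0)
Earliest collision: t=1/7 between 0 and 1

Answer: 1/7 0 1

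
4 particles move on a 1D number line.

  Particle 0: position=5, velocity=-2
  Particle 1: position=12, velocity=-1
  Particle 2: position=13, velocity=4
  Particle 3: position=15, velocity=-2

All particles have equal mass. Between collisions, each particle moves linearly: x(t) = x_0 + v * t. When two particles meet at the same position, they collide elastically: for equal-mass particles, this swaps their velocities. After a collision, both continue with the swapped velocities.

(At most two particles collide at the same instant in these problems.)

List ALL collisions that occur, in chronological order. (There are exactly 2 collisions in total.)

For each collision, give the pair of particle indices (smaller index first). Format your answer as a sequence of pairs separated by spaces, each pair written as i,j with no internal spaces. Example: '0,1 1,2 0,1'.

Answer: 2,3 1,2

Derivation:
Collision at t=1/3: particles 2 and 3 swap velocities; positions: p0=13/3 p1=35/3 p2=43/3 p3=43/3; velocities now: v0=-2 v1=-1 v2=-2 v3=4
Collision at t=3: particles 1 and 2 swap velocities; positions: p0=-1 p1=9 p2=9 p3=25; velocities now: v0=-2 v1=-2 v2=-1 v3=4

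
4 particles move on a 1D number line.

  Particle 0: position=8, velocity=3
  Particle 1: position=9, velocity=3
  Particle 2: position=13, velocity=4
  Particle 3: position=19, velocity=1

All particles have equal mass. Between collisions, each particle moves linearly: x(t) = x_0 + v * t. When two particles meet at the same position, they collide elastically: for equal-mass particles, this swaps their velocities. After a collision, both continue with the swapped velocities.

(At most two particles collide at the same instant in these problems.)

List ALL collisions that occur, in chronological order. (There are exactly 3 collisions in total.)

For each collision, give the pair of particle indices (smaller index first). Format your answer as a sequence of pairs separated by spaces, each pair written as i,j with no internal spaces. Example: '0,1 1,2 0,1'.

Collision at t=2: particles 2 and 3 swap velocities; positions: p0=14 p1=15 p2=21 p3=21; velocities now: v0=3 v1=3 v2=1 v3=4
Collision at t=5: particles 1 and 2 swap velocities; positions: p0=23 p1=24 p2=24 p3=33; velocities now: v0=3 v1=1 v2=3 v3=4
Collision at t=11/2: particles 0 and 1 swap velocities; positions: p0=49/2 p1=49/2 p2=51/2 p3=35; velocities now: v0=1 v1=3 v2=3 v3=4

Answer: 2,3 1,2 0,1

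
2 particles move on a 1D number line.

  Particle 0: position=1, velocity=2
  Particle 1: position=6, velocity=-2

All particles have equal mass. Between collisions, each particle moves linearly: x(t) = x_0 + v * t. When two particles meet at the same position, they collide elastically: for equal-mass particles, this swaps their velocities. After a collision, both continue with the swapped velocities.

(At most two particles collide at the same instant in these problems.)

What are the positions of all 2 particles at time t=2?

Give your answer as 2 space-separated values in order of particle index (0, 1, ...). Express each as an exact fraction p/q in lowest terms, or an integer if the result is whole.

Answer: 2 5

Derivation:
Collision at t=5/4: particles 0 and 1 swap velocities; positions: p0=7/2 p1=7/2; velocities now: v0=-2 v1=2
Advance to t=2 (no further collisions before then); velocities: v0=-2 v1=2; positions = 2 5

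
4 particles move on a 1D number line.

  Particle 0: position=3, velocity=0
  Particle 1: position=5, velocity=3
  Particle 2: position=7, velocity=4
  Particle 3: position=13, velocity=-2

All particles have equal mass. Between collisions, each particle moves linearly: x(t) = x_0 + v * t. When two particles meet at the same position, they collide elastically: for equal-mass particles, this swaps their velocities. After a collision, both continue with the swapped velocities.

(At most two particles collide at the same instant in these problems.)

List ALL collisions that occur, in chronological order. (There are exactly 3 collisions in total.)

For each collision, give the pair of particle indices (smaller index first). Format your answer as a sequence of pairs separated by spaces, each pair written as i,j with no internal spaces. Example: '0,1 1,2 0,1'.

Collision at t=1: particles 2 and 3 swap velocities; positions: p0=3 p1=8 p2=11 p3=11; velocities now: v0=0 v1=3 v2=-2 v3=4
Collision at t=8/5: particles 1 and 2 swap velocities; positions: p0=3 p1=49/5 p2=49/5 p3=67/5; velocities now: v0=0 v1=-2 v2=3 v3=4
Collision at t=5: particles 0 and 1 swap velocities; positions: p0=3 p1=3 p2=20 p3=27; velocities now: v0=-2 v1=0 v2=3 v3=4

Answer: 2,3 1,2 0,1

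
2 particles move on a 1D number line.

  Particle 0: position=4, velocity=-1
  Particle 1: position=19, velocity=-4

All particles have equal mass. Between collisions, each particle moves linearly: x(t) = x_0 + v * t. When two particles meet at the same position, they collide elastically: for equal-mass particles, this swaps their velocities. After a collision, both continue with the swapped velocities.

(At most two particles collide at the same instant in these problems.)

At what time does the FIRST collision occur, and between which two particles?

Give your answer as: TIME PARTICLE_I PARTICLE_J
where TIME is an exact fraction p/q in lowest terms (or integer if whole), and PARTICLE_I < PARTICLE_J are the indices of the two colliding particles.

Pair (0,1): pos 4,19 vel -1,-4 -> gap=15, closing at 3/unit, collide at t=5
Earliest collision: t=5 between 0 and 1

Answer: 5 0 1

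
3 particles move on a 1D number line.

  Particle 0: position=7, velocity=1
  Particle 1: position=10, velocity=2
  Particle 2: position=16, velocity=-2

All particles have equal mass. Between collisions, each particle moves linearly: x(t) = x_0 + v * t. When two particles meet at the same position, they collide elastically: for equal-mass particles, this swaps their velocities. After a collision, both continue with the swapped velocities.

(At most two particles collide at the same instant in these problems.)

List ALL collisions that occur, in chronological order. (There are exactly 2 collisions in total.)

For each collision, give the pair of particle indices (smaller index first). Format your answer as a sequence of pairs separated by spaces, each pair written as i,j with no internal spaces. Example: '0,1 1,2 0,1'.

Answer: 1,2 0,1

Derivation:
Collision at t=3/2: particles 1 and 2 swap velocities; positions: p0=17/2 p1=13 p2=13; velocities now: v0=1 v1=-2 v2=2
Collision at t=3: particles 0 and 1 swap velocities; positions: p0=10 p1=10 p2=16; velocities now: v0=-2 v1=1 v2=2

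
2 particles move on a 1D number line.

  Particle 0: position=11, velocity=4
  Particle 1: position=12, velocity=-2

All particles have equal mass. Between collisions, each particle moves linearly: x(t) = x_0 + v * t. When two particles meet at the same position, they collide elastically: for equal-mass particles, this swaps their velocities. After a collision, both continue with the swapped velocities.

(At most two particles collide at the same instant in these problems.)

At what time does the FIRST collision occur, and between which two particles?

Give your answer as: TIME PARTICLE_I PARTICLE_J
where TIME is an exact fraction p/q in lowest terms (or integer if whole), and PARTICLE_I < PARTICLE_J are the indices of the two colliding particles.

Answer: 1/6 0 1

Derivation:
Pair (0,1): pos 11,12 vel 4,-2 -> gap=1, closing at 6/unit, collide at t=1/6
Earliest collision: t=1/6 between 0 and 1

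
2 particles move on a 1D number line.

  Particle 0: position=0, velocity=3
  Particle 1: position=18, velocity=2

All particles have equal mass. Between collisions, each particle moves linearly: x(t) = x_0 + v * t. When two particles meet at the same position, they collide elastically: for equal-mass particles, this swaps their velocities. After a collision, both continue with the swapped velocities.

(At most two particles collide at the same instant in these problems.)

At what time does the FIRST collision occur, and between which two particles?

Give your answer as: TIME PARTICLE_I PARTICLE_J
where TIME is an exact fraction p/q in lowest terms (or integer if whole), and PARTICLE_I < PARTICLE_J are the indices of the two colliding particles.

Answer: 18 0 1

Derivation:
Pair (0,1): pos 0,18 vel 3,2 -> gap=18, closing at 1/unit, collide at t=18
Earliest collision: t=18 between 0 and 1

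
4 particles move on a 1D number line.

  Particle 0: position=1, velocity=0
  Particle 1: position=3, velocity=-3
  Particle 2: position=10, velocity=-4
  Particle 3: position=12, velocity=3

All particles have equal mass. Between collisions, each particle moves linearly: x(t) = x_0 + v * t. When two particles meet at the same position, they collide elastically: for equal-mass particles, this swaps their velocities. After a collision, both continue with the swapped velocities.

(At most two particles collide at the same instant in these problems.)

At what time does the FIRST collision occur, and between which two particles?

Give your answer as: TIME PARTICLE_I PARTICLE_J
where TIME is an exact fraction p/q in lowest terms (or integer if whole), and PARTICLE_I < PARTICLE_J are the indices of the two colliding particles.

Answer: 2/3 0 1

Derivation:
Pair (0,1): pos 1,3 vel 0,-3 -> gap=2, closing at 3/unit, collide at t=2/3
Pair (1,2): pos 3,10 vel -3,-4 -> gap=7, closing at 1/unit, collide at t=7
Pair (2,3): pos 10,12 vel -4,3 -> not approaching (rel speed -7 <= 0)
Earliest collision: t=2/3 between 0 and 1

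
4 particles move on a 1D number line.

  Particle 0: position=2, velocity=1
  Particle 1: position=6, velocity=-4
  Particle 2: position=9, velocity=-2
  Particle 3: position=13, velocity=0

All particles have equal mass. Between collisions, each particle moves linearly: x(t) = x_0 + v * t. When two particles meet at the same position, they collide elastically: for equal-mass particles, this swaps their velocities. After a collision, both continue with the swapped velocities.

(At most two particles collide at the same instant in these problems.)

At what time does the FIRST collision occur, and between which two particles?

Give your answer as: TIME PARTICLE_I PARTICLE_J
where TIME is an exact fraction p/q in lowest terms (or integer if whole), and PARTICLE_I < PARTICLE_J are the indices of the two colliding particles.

Pair (0,1): pos 2,6 vel 1,-4 -> gap=4, closing at 5/unit, collide at t=4/5
Pair (1,2): pos 6,9 vel -4,-2 -> not approaching (rel speed -2 <= 0)
Pair (2,3): pos 9,13 vel -2,0 -> not approaching (rel speed -2 <= 0)
Earliest collision: t=4/5 between 0 and 1

Answer: 4/5 0 1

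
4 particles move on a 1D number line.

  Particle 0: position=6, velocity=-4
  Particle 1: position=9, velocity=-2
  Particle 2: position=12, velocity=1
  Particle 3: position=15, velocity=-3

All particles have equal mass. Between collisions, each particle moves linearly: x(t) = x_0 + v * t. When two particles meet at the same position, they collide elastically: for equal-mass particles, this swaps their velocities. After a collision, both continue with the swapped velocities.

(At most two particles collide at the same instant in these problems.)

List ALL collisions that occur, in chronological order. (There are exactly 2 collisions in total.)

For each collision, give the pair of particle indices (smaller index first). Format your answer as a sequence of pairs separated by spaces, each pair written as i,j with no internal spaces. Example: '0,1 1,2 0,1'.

Answer: 2,3 1,2

Derivation:
Collision at t=3/4: particles 2 and 3 swap velocities; positions: p0=3 p1=15/2 p2=51/4 p3=51/4; velocities now: v0=-4 v1=-2 v2=-3 v3=1
Collision at t=6: particles 1 and 2 swap velocities; positions: p0=-18 p1=-3 p2=-3 p3=18; velocities now: v0=-4 v1=-3 v2=-2 v3=1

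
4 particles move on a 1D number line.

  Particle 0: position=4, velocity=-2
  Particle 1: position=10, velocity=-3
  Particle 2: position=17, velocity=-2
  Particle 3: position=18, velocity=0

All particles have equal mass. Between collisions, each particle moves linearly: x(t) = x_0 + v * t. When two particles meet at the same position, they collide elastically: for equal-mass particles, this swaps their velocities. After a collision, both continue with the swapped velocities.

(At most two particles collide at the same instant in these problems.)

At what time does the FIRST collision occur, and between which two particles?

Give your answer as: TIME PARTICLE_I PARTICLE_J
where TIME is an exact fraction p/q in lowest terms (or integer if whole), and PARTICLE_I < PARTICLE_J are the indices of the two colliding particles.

Pair (0,1): pos 4,10 vel -2,-3 -> gap=6, closing at 1/unit, collide at t=6
Pair (1,2): pos 10,17 vel -3,-2 -> not approaching (rel speed -1 <= 0)
Pair (2,3): pos 17,18 vel -2,0 -> not approaching (rel speed -2 <= 0)
Earliest collision: t=6 between 0 and 1

Answer: 6 0 1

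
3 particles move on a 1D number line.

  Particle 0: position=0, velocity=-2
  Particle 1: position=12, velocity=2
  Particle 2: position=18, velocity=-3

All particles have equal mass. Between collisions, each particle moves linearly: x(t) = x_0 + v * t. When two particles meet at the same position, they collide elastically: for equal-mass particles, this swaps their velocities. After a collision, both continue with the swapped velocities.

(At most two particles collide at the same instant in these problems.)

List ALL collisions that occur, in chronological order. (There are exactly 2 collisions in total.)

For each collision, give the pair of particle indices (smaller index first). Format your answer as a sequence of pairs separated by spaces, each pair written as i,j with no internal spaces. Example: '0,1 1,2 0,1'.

Collision at t=6/5: particles 1 and 2 swap velocities; positions: p0=-12/5 p1=72/5 p2=72/5; velocities now: v0=-2 v1=-3 v2=2
Collision at t=18: particles 0 and 1 swap velocities; positions: p0=-36 p1=-36 p2=48; velocities now: v0=-3 v1=-2 v2=2

Answer: 1,2 0,1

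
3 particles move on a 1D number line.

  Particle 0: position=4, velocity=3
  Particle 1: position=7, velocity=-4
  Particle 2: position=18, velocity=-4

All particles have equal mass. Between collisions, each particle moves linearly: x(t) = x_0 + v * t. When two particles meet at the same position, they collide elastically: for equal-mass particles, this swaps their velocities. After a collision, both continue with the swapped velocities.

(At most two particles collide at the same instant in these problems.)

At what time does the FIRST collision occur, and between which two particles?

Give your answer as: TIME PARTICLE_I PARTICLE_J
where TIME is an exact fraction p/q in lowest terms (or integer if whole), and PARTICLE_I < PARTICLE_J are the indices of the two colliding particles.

Answer: 3/7 0 1

Derivation:
Pair (0,1): pos 4,7 vel 3,-4 -> gap=3, closing at 7/unit, collide at t=3/7
Pair (1,2): pos 7,18 vel -4,-4 -> not approaching (rel speed 0 <= 0)
Earliest collision: t=3/7 between 0 and 1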